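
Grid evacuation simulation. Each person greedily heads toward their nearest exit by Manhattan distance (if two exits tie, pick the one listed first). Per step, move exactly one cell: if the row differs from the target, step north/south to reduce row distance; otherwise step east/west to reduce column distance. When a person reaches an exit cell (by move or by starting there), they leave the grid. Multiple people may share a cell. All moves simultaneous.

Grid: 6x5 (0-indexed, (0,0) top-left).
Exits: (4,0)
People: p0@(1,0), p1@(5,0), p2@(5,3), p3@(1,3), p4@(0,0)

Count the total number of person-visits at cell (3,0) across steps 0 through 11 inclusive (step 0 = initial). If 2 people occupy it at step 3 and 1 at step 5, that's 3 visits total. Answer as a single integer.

Answer: 2

Derivation:
Step 0: p0@(1,0) p1@(5,0) p2@(5,3) p3@(1,3) p4@(0,0) -> at (3,0): 0 [-], cum=0
Step 1: p0@(2,0) p1@ESC p2@(4,3) p3@(2,3) p4@(1,0) -> at (3,0): 0 [-], cum=0
Step 2: p0@(3,0) p1@ESC p2@(4,2) p3@(3,3) p4@(2,0) -> at (3,0): 1 [p0], cum=1
Step 3: p0@ESC p1@ESC p2@(4,1) p3@(4,3) p4@(3,0) -> at (3,0): 1 [p4], cum=2
Step 4: p0@ESC p1@ESC p2@ESC p3@(4,2) p4@ESC -> at (3,0): 0 [-], cum=2
Step 5: p0@ESC p1@ESC p2@ESC p3@(4,1) p4@ESC -> at (3,0): 0 [-], cum=2
Step 6: p0@ESC p1@ESC p2@ESC p3@ESC p4@ESC -> at (3,0): 0 [-], cum=2
Total visits = 2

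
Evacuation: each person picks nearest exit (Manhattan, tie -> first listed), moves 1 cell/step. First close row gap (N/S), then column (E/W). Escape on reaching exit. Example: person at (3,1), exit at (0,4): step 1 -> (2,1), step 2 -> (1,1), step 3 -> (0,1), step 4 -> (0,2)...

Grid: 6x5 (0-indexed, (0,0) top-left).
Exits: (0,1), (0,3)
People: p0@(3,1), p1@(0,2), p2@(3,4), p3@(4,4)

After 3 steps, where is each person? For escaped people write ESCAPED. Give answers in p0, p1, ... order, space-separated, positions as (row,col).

Step 1: p0:(3,1)->(2,1) | p1:(0,2)->(0,1)->EXIT | p2:(3,4)->(2,4) | p3:(4,4)->(3,4)
Step 2: p0:(2,1)->(1,1) | p1:escaped | p2:(2,4)->(1,4) | p3:(3,4)->(2,4)
Step 3: p0:(1,1)->(0,1)->EXIT | p1:escaped | p2:(1,4)->(0,4) | p3:(2,4)->(1,4)

ESCAPED ESCAPED (0,4) (1,4)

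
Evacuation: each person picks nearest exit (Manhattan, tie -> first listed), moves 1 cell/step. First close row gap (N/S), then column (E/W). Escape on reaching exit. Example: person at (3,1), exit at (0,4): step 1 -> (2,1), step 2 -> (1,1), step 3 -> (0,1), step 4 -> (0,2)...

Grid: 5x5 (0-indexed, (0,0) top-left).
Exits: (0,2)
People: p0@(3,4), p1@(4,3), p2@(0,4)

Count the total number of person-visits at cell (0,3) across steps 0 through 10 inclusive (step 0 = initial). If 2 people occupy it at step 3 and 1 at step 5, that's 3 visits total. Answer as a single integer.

Answer: 3

Derivation:
Step 0: p0@(3,4) p1@(4,3) p2@(0,4) -> at (0,3): 0 [-], cum=0
Step 1: p0@(2,4) p1@(3,3) p2@(0,3) -> at (0,3): 1 [p2], cum=1
Step 2: p0@(1,4) p1@(2,3) p2@ESC -> at (0,3): 0 [-], cum=1
Step 3: p0@(0,4) p1@(1,3) p2@ESC -> at (0,3): 0 [-], cum=1
Step 4: p0@(0,3) p1@(0,3) p2@ESC -> at (0,3): 2 [p0,p1], cum=3
Step 5: p0@ESC p1@ESC p2@ESC -> at (0,3): 0 [-], cum=3
Total visits = 3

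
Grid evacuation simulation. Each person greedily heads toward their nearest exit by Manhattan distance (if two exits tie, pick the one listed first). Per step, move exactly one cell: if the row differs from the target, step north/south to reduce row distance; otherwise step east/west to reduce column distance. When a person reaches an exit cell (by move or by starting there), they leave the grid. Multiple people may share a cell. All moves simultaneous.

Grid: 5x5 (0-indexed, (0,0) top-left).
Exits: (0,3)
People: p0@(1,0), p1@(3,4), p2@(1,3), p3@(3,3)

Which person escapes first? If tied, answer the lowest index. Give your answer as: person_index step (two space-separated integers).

Answer: 2 1

Derivation:
Step 1: p0:(1,0)->(0,0) | p1:(3,4)->(2,4) | p2:(1,3)->(0,3)->EXIT | p3:(3,3)->(2,3)
Step 2: p0:(0,0)->(0,1) | p1:(2,4)->(1,4) | p2:escaped | p3:(2,3)->(1,3)
Step 3: p0:(0,1)->(0,2) | p1:(1,4)->(0,4) | p2:escaped | p3:(1,3)->(0,3)->EXIT
Step 4: p0:(0,2)->(0,3)->EXIT | p1:(0,4)->(0,3)->EXIT | p2:escaped | p3:escaped
Exit steps: [4, 4, 1, 3]
First to escape: p2 at step 1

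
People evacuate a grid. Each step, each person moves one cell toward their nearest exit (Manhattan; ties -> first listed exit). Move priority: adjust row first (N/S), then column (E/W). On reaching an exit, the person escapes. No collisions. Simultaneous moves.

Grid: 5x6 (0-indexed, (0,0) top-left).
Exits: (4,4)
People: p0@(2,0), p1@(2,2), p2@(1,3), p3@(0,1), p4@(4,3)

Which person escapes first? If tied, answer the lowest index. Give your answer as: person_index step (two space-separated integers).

Step 1: p0:(2,0)->(3,0) | p1:(2,2)->(3,2) | p2:(1,3)->(2,3) | p3:(0,1)->(1,1) | p4:(4,3)->(4,4)->EXIT
Step 2: p0:(3,0)->(4,0) | p1:(3,2)->(4,2) | p2:(2,3)->(3,3) | p3:(1,1)->(2,1) | p4:escaped
Step 3: p0:(4,0)->(4,1) | p1:(4,2)->(4,3) | p2:(3,3)->(4,3) | p3:(2,1)->(3,1) | p4:escaped
Step 4: p0:(4,1)->(4,2) | p1:(4,3)->(4,4)->EXIT | p2:(4,3)->(4,4)->EXIT | p3:(3,1)->(4,1) | p4:escaped
Step 5: p0:(4,2)->(4,3) | p1:escaped | p2:escaped | p3:(4,1)->(4,2) | p4:escaped
Step 6: p0:(4,3)->(4,4)->EXIT | p1:escaped | p2:escaped | p3:(4,2)->(4,3) | p4:escaped
Step 7: p0:escaped | p1:escaped | p2:escaped | p3:(4,3)->(4,4)->EXIT | p4:escaped
Exit steps: [6, 4, 4, 7, 1]
First to escape: p4 at step 1

Answer: 4 1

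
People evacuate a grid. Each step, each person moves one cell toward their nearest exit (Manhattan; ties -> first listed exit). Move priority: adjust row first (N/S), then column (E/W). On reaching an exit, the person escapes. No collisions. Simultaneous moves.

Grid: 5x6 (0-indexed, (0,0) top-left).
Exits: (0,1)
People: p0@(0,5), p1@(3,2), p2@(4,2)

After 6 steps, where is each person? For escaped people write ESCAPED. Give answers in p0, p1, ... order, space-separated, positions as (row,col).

Step 1: p0:(0,5)->(0,4) | p1:(3,2)->(2,2) | p2:(4,2)->(3,2)
Step 2: p0:(0,4)->(0,3) | p1:(2,2)->(1,2) | p2:(3,2)->(2,2)
Step 3: p0:(0,3)->(0,2) | p1:(1,2)->(0,2) | p2:(2,2)->(1,2)
Step 4: p0:(0,2)->(0,1)->EXIT | p1:(0,2)->(0,1)->EXIT | p2:(1,2)->(0,2)
Step 5: p0:escaped | p1:escaped | p2:(0,2)->(0,1)->EXIT

ESCAPED ESCAPED ESCAPED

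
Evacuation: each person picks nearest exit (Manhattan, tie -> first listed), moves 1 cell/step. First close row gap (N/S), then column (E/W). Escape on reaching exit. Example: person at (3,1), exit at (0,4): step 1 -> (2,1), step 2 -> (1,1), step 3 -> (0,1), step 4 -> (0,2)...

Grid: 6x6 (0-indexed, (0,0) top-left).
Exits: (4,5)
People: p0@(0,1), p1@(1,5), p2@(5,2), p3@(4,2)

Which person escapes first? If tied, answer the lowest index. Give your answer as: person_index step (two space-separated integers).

Step 1: p0:(0,1)->(1,1) | p1:(1,5)->(2,5) | p2:(5,2)->(4,2) | p3:(4,2)->(4,3)
Step 2: p0:(1,1)->(2,1) | p1:(2,5)->(3,5) | p2:(4,2)->(4,3) | p3:(4,3)->(4,4)
Step 3: p0:(2,1)->(3,1) | p1:(3,5)->(4,5)->EXIT | p2:(4,3)->(4,4) | p3:(4,4)->(4,5)->EXIT
Step 4: p0:(3,1)->(4,1) | p1:escaped | p2:(4,4)->(4,5)->EXIT | p3:escaped
Step 5: p0:(4,1)->(4,2) | p1:escaped | p2:escaped | p3:escaped
Step 6: p0:(4,2)->(4,3) | p1:escaped | p2:escaped | p3:escaped
Step 7: p0:(4,3)->(4,4) | p1:escaped | p2:escaped | p3:escaped
Step 8: p0:(4,4)->(4,5)->EXIT | p1:escaped | p2:escaped | p3:escaped
Exit steps: [8, 3, 4, 3]
First to escape: p1 at step 3

Answer: 1 3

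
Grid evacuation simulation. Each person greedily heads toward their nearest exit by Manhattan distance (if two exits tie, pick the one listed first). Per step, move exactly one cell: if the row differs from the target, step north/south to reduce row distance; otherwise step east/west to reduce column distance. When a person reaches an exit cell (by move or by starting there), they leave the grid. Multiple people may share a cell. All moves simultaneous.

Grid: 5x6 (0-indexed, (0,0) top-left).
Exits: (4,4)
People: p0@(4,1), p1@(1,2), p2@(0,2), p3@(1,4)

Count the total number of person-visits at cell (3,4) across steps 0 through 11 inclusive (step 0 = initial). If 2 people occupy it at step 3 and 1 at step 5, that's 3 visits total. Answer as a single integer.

Step 0: p0@(4,1) p1@(1,2) p2@(0,2) p3@(1,4) -> at (3,4): 0 [-], cum=0
Step 1: p0@(4,2) p1@(2,2) p2@(1,2) p3@(2,4) -> at (3,4): 0 [-], cum=0
Step 2: p0@(4,3) p1@(3,2) p2@(2,2) p3@(3,4) -> at (3,4): 1 [p3], cum=1
Step 3: p0@ESC p1@(4,2) p2@(3,2) p3@ESC -> at (3,4): 0 [-], cum=1
Step 4: p0@ESC p1@(4,3) p2@(4,2) p3@ESC -> at (3,4): 0 [-], cum=1
Step 5: p0@ESC p1@ESC p2@(4,3) p3@ESC -> at (3,4): 0 [-], cum=1
Step 6: p0@ESC p1@ESC p2@ESC p3@ESC -> at (3,4): 0 [-], cum=1
Total visits = 1

Answer: 1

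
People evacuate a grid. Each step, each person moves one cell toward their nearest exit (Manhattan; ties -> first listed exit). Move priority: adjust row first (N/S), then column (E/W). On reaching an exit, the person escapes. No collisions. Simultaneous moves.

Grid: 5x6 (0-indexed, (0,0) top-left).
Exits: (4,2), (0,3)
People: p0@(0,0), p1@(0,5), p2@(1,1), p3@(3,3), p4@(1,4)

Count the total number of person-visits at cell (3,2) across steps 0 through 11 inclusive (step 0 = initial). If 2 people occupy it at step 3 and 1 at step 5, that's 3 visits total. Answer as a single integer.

Step 0: p0@(0,0) p1@(0,5) p2@(1,1) p3@(3,3) p4@(1,4) -> at (3,2): 0 [-], cum=0
Step 1: p0@(0,1) p1@(0,4) p2@(0,1) p3@(4,3) p4@(0,4) -> at (3,2): 0 [-], cum=0
Step 2: p0@(0,2) p1@ESC p2@(0,2) p3@ESC p4@ESC -> at (3,2): 0 [-], cum=0
Step 3: p0@ESC p1@ESC p2@ESC p3@ESC p4@ESC -> at (3,2): 0 [-], cum=0
Total visits = 0

Answer: 0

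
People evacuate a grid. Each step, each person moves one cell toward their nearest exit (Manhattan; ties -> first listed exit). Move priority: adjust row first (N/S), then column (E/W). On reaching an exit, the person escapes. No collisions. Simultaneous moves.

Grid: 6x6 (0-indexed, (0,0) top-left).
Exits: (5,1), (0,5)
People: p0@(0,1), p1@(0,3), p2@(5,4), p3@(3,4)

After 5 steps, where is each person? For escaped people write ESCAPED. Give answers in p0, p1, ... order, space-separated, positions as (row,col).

Step 1: p0:(0,1)->(0,2) | p1:(0,3)->(0,4) | p2:(5,4)->(5,3) | p3:(3,4)->(2,4)
Step 2: p0:(0,2)->(0,3) | p1:(0,4)->(0,5)->EXIT | p2:(5,3)->(5,2) | p3:(2,4)->(1,4)
Step 3: p0:(0,3)->(0,4) | p1:escaped | p2:(5,2)->(5,1)->EXIT | p3:(1,4)->(0,4)
Step 4: p0:(0,4)->(0,5)->EXIT | p1:escaped | p2:escaped | p3:(0,4)->(0,5)->EXIT

ESCAPED ESCAPED ESCAPED ESCAPED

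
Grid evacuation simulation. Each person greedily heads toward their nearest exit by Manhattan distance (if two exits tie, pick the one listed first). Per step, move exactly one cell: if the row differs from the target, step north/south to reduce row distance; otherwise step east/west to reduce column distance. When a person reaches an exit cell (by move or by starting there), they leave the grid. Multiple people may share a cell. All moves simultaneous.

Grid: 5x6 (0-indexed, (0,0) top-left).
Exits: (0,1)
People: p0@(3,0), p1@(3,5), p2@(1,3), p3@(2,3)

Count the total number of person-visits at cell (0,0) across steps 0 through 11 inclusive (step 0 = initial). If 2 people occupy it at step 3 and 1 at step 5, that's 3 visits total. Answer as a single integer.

Step 0: p0@(3,0) p1@(3,5) p2@(1,3) p3@(2,3) -> at (0,0): 0 [-], cum=0
Step 1: p0@(2,0) p1@(2,5) p2@(0,3) p3@(1,3) -> at (0,0): 0 [-], cum=0
Step 2: p0@(1,0) p1@(1,5) p2@(0,2) p3@(0,3) -> at (0,0): 0 [-], cum=0
Step 3: p0@(0,0) p1@(0,5) p2@ESC p3@(0,2) -> at (0,0): 1 [p0], cum=1
Step 4: p0@ESC p1@(0,4) p2@ESC p3@ESC -> at (0,0): 0 [-], cum=1
Step 5: p0@ESC p1@(0,3) p2@ESC p3@ESC -> at (0,0): 0 [-], cum=1
Step 6: p0@ESC p1@(0,2) p2@ESC p3@ESC -> at (0,0): 0 [-], cum=1
Step 7: p0@ESC p1@ESC p2@ESC p3@ESC -> at (0,0): 0 [-], cum=1
Total visits = 1

Answer: 1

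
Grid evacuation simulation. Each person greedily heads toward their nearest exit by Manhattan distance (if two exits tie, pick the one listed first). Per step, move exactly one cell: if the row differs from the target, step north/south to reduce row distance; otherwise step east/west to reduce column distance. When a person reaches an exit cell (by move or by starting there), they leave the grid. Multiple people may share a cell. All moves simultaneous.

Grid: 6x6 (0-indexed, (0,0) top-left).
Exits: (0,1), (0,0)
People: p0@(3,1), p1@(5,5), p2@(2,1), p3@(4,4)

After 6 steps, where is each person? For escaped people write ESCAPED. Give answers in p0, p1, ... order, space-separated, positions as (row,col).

Step 1: p0:(3,1)->(2,1) | p1:(5,5)->(4,5) | p2:(2,1)->(1,1) | p3:(4,4)->(3,4)
Step 2: p0:(2,1)->(1,1) | p1:(4,5)->(3,5) | p2:(1,1)->(0,1)->EXIT | p3:(3,4)->(2,4)
Step 3: p0:(1,1)->(0,1)->EXIT | p1:(3,5)->(2,5) | p2:escaped | p3:(2,4)->(1,4)
Step 4: p0:escaped | p1:(2,5)->(1,5) | p2:escaped | p3:(1,4)->(0,4)
Step 5: p0:escaped | p1:(1,5)->(0,5) | p2:escaped | p3:(0,4)->(0,3)
Step 6: p0:escaped | p1:(0,5)->(0,4) | p2:escaped | p3:(0,3)->(0,2)

ESCAPED (0,4) ESCAPED (0,2)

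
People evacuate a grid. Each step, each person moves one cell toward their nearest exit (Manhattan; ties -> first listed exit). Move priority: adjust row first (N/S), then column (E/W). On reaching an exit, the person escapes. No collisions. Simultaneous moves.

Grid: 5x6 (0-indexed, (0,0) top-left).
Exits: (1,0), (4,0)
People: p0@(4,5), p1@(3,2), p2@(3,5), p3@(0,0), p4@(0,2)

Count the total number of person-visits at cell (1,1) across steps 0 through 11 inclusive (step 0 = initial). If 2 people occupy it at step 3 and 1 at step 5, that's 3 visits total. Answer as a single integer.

Answer: 1

Derivation:
Step 0: p0@(4,5) p1@(3,2) p2@(3,5) p3@(0,0) p4@(0,2) -> at (1,1): 0 [-], cum=0
Step 1: p0@(4,4) p1@(4,2) p2@(4,5) p3@ESC p4@(1,2) -> at (1,1): 0 [-], cum=0
Step 2: p0@(4,3) p1@(4,1) p2@(4,4) p3@ESC p4@(1,1) -> at (1,1): 1 [p4], cum=1
Step 3: p0@(4,2) p1@ESC p2@(4,3) p3@ESC p4@ESC -> at (1,1): 0 [-], cum=1
Step 4: p0@(4,1) p1@ESC p2@(4,2) p3@ESC p4@ESC -> at (1,1): 0 [-], cum=1
Step 5: p0@ESC p1@ESC p2@(4,1) p3@ESC p4@ESC -> at (1,1): 0 [-], cum=1
Step 6: p0@ESC p1@ESC p2@ESC p3@ESC p4@ESC -> at (1,1): 0 [-], cum=1
Total visits = 1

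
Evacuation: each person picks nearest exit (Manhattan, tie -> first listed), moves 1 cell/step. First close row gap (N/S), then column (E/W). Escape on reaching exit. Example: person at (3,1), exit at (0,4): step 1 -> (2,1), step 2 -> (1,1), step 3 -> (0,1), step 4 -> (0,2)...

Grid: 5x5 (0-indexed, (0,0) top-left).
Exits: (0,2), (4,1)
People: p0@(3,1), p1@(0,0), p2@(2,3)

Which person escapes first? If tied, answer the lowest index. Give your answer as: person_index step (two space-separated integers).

Step 1: p0:(3,1)->(4,1)->EXIT | p1:(0,0)->(0,1) | p2:(2,3)->(1,3)
Step 2: p0:escaped | p1:(0,1)->(0,2)->EXIT | p2:(1,3)->(0,3)
Step 3: p0:escaped | p1:escaped | p2:(0,3)->(0,2)->EXIT
Exit steps: [1, 2, 3]
First to escape: p0 at step 1

Answer: 0 1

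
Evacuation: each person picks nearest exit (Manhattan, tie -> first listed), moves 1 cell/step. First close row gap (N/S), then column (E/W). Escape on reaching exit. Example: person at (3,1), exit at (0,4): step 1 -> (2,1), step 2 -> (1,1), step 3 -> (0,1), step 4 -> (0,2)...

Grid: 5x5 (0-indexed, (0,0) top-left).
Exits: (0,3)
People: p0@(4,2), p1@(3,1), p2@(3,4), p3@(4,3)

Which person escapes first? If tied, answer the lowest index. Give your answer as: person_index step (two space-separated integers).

Answer: 2 4

Derivation:
Step 1: p0:(4,2)->(3,2) | p1:(3,1)->(2,1) | p2:(3,4)->(2,4) | p3:(4,3)->(3,3)
Step 2: p0:(3,2)->(2,2) | p1:(2,1)->(1,1) | p2:(2,4)->(1,4) | p3:(3,3)->(2,3)
Step 3: p0:(2,2)->(1,2) | p1:(1,1)->(0,1) | p2:(1,4)->(0,4) | p3:(2,3)->(1,3)
Step 4: p0:(1,2)->(0,2) | p1:(0,1)->(0,2) | p2:(0,4)->(0,3)->EXIT | p3:(1,3)->(0,3)->EXIT
Step 5: p0:(0,2)->(0,3)->EXIT | p1:(0,2)->(0,3)->EXIT | p2:escaped | p3:escaped
Exit steps: [5, 5, 4, 4]
First to escape: p2 at step 4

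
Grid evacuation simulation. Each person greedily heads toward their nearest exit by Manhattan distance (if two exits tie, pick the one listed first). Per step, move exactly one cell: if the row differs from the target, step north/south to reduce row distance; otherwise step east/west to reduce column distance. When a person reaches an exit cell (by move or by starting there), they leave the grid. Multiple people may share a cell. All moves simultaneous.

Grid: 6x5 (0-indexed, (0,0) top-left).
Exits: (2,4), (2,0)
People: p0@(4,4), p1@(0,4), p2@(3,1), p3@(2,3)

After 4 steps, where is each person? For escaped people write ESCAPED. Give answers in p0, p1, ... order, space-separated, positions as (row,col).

Step 1: p0:(4,4)->(3,4) | p1:(0,4)->(1,4) | p2:(3,1)->(2,1) | p3:(2,3)->(2,4)->EXIT
Step 2: p0:(3,4)->(2,4)->EXIT | p1:(1,4)->(2,4)->EXIT | p2:(2,1)->(2,0)->EXIT | p3:escaped

ESCAPED ESCAPED ESCAPED ESCAPED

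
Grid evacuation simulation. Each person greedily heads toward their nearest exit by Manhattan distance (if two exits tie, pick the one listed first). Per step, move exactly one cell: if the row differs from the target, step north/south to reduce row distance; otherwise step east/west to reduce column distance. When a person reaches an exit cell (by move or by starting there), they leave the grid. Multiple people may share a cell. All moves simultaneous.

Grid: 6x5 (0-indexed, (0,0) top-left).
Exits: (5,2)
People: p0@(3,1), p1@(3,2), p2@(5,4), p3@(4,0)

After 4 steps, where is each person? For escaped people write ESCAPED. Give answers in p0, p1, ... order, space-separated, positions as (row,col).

Step 1: p0:(3,1)->(4,1) | p1:(3,2)->(4,2) | p2:(5,4)->(5,3) | p3:(4,0)->(5,0)
Step 2: p0:(4,1)->(5,1) | p1:(4,2)->(5,2)->EXIT | p2:(5,3)->(5,2)->EXIT | p3:(5,0)->(5,1)
Step 3: p0:(5,1)->(5,2)->EXIT | p1:escaped | p2:escaped | p3:(5,1)->(5,2)->EXIT

ESCAPED ESCAPED ESCAPED ESCAPED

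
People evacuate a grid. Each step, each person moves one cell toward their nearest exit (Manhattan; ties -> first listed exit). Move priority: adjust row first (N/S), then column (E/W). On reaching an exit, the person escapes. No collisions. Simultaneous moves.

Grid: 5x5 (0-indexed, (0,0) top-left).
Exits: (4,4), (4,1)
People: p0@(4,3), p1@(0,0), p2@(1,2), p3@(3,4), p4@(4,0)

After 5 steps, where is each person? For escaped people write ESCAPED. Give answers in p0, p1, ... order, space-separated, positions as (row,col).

Step 1: p0:(4,3)->(4,4)->EXIT | p1:(0,0)->(1,0) | p2:(1,2)->(2,2) | p3:(3,4)->(4,4)->EXIT | p4:(4,0)->(4,1)->EXIT
Step 2: p0:escaped | p1:(1,0)->(2,0) | p2:(2,2)->(3,2) | p3:escaped | p4:escaped
Step 3: p0:escaped | p1:(2,0)->(3,0) | p2:(3,2)->(4,2) | p3:escaped | p4:escaped
Step 4: p0:escaped | p1:(3,0)->(4,0) | p2:(4,2)->(4,1)->EXIT | p3:escaped | p4:escaped
Step 5: p0:escaped | p1:(4,0)->(4,1)->EXIT | p2:escaped | p3:escaped | p4:escaped

ESCAPED ESCAPED ESCAPED ESCAPED ESCAPED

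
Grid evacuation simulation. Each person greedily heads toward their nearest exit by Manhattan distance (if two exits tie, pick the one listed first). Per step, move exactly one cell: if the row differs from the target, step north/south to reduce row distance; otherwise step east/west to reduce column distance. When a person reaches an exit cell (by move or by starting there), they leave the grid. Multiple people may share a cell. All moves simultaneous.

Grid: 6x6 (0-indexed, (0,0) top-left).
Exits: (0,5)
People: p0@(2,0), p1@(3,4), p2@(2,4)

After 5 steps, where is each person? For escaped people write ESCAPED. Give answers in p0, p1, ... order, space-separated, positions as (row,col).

Step 1: p0:(2,0)->(1,0) | p1:(3,4)->(2,4) | p2:(2,4)->(1,4)
Step 2: p0:(1,0)->(0,0) | p1:(2,4)->(1,4) | p2:(1,4)->(0,4)
Step 3: p0:(0,0)->(0,1) | p1:(1,4)->(0,4) | p2:(0,4)->(0,5)->EXIT
Step 4: p0:(0,1)->(0,2) | p1:(0,4)->(0,5)->EXIT | p2:escaped
Step 5: p0:(0,2)->(0,3) | p1:escaped | p2:escaped

(0,3) ESCAPED ESCAPED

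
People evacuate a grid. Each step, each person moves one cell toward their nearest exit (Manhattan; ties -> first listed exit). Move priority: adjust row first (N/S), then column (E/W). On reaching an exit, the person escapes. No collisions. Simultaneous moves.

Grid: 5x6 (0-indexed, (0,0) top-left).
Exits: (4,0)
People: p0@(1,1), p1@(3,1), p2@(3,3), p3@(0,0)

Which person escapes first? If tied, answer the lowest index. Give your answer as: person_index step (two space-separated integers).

Answer: 1 2

Derivation:
Step 1: p0:(1,1)->(2,1) | p1:(3,1)->(4,1) | p2:(3,3)->(4,3) | p3:(0,0)->(1,0)
Step 2: p0:(2,1)->(3,1) | p1:(4,1)->(4,0)->EXIT | p2:(4,3)->(4,2) | p3:(1,0)->(2,0)
Step 3: p0:(3,1)->(4,1) | p1:escaped | p2:(4,2)->(4,1) | p3:(2,0)->(3,0)
Step 4: p0:(4,1)->(4,0)->EXIT | p1:escaped | p2:(4,1)->(4,0)->EXIT | p3:(3,0)->(4,0)->EXIT
Exit steps: [4, 2, 4, 4]
First to escape: p1 at step 2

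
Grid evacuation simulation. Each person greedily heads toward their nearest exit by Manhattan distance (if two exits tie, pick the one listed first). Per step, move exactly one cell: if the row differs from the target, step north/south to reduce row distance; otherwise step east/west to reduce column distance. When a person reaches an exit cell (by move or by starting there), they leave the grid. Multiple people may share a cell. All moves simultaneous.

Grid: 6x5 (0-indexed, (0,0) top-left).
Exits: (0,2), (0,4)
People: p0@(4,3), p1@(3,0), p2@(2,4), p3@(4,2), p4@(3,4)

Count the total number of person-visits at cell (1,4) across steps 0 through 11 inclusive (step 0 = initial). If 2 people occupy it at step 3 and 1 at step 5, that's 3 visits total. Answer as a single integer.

Step 0: p0@(4,3) p1@(3,0) p2@(2,4) p3@(4,2) p4@(3,4) -> at (1,4): 0 [-], cum=0
Step 1: p0@(3,3) p1@(2,0) p2@(1,4) p3@(3,2) p4@(2,4) -> at (1,4): 1 [p2], cum=1
Step 2: p0@(2,3) p1@(1,0) p2@ESC p3@(2,2) p4@(1,4) -> at (1,4): 1 [p4], cum=2
Step 3: p0@(1,3) p1@(0,0) p2@ESC p3@(1,2) p4@ESC -> at (1,4): 0 [-], cum=2
Step 4: p0@(0,3) p1@(0,1) p2@ESC p3@ESC p4@ESC -> at (1,4): 0 [-], cum=2
Step 5: p0@ESC p1@ESC p2@ESC p3@ESC p4@ESC -> at (1,4): 0 [-], cum=2
Total visits = 2

Answer: 2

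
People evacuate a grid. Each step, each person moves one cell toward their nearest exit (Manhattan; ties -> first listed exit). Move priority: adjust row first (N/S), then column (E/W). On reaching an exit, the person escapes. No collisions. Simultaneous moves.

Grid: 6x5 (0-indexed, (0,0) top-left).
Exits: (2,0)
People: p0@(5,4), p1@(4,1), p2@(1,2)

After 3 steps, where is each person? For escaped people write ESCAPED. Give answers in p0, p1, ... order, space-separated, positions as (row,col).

Step 1: p0:(5,4)->(4,4) | p1:(4,1)->(3,1) | p2:(1,2)->(2,2)
Step 2: p0:(4,4)->(3,4) | p1:(3,1)->(2,1) | p2:(2,2)->(2,1)
Step 3: p0:(3,4)->(2,4) | p1:(2,1)->(2,0)->EXIT | p2:(2,1)->(2,0)->EXIT

(2,4) ESCAPED ESCAPED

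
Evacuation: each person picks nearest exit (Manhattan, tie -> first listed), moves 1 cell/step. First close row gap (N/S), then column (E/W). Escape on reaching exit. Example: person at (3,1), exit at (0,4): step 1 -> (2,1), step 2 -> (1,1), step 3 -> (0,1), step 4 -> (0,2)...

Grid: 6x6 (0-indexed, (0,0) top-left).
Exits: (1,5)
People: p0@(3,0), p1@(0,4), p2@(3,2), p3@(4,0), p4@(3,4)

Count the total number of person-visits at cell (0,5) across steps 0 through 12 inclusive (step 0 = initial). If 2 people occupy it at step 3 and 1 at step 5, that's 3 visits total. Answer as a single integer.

Step 0: p0@(3,0) p1@(0,4) p2@(3,2) p3@(4,0) p4@(3,4) -> at (0,5): 0 [-], cum=0
Step 1: p0@(2,0) p1@(1,4) p2@(2,2) p3@(3,0) p4@(2,4) -> at (0,5): 0 [-], cum=0
Step 2: p0@(1,0) p1@ESC p2@(1,2) p3@(2,0) p4@(1,4) -> at (0,5): 0 [-], cum=0
Step 3: p0@(1,1) p1@ESC p2@(1,3) p3@(1,0) p4@ESC -> at (0,5): 0 [-], cum=0
Step 4: p0@(1,2) p1@ESC p2@(1,4) p3@(1,1) p4@ESC -> at (0,5): 0 [-], cum=0
Step 5: p0@(1,3) p1@ESC p2@ESC p3@(1,2) p4@ESC -> at (0,5): 0 [-], cum=0
Step 6: p0@(1,4) p1@ESC p2@ESC p3@(1,3) p4@ESC -> at (0,5): 0 [-], cum=0
Step 7: p0@ESC p1@ESC p2@ESC p3@(1,4) p4@ESC -> at (0,5): 0 [-], cum=0
Step 8: p0@ESC p1@ESC p2@ESC p3@ESC p4@ESC -> at (0,5): 0 [-], cum=0
Total visits = 0

Answer: 0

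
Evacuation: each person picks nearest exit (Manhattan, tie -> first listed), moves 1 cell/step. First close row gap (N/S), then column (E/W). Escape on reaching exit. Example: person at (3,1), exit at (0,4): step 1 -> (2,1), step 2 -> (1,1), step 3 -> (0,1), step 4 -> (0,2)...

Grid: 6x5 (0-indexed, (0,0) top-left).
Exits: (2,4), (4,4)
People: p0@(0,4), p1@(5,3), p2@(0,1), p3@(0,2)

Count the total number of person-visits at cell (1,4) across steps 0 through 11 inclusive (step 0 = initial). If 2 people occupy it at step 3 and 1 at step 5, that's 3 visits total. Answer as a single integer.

Step 0: p0@(0,4) p1@(5,3) p2@(0,1) p3@(0,2) -> at (1,4): 0 [-], cum=0
Step 1: p0@(1,4) p1@(4,3) p2@(1,1) p3@(1,2) -> at (1,4): 1 [p0], cum=1
Step 2: p0@ESC p1@ESC p2@(2,1) p3@(2,2) -> at (1,4): 0 [-], cum=1
Step 3: p0@ESC p1@ESC p2@(2,2) p3@(2,3) -> at (1,4): 0 [-], cum=1
Step 4: p0@ESC p1@ESC p2@(2,3) p3@ESC -> at (1,4): 0 [-], cum=1
Step 5: p0@ESC p1@ESC p2@ESC p3@ESC -> at (1,4): 0 [-], cum=1
Total visits = 1

Answer: 1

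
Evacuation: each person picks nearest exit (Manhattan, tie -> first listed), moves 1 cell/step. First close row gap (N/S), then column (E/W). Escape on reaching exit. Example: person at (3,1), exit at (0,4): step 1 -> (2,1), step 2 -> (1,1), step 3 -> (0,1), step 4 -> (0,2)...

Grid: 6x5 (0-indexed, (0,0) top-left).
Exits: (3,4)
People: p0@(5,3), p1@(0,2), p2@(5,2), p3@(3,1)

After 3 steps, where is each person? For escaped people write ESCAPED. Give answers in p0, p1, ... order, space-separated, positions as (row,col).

Step 1: p0:(5,3)->(4,3) | p1:(0,2)->(1,2) | p2:(5,2)->(4,2) | p3:(3,1)->(3,2)
Step 2: p0:(4,3)->(3,3) | p1:(1,2)->(2,2) | p2:(4,2)->(3,2) | p3:(3,2)->(3,3)
Step 3: p0:(3,3)->(3,4)->EXIT | p1:(2,2)->(3,2) | p2:(3,2)->(3,3) | p3:(3,3)->(3,4)->EXIT

ESCAPED (3,2) (3,3) ESCAPED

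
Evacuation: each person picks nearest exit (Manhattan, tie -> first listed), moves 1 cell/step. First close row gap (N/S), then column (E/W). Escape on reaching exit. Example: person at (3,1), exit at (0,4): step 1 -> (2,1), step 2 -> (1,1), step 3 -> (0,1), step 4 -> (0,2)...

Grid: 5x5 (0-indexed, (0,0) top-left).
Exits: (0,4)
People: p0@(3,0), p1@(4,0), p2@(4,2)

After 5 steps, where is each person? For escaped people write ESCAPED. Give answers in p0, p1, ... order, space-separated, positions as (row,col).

Step 1: p0:(3,0)->(2,0) | p1:(4,0)->(3,0) | p2:(4,2)->(3,2)
Step 2: p0:(2,0)->(1,0) | p1:(3,0)->(2,0) | p2:(3,2)->(2,2)
Step 3: p0:(1,0)->(0,0) | p1:(2,0)->(1,0) | p2:(2,2)->(1,2)
Step 4: p0:(0,0)->(0,1) | p1:(1,0)->(0,0) | p2:(1,2)->(0,2)
Step 5: p0:(0,1)->(0,2) | p1:(0,0)->(0,1) | p2:(0,2)->(0,3)

(0,2) (0,1) (0,3)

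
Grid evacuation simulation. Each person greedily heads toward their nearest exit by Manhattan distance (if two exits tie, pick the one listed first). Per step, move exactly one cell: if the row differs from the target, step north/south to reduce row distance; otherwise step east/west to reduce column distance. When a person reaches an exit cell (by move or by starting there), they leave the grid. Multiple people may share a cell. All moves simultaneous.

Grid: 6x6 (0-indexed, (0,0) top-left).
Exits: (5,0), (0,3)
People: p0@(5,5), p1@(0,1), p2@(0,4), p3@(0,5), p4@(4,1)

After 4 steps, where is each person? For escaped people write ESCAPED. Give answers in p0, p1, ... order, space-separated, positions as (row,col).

Step 1: p0:(5,5)->(5,4) | p1:(0,1)->(0,2) | p2:(0,4)->(0,3)->EXIT | p3:(0,5)->(0,4) | p4:(4,1)->(5,1)
Step 2: p0:(5,4)->(5,3) | p1:(0,2)->(0,3)->EXIT | p2:escaped | p3:(0,4)->(0,3)->EXIT | p4:(5,1)->(5,0)->EXIT
Step 3: p0:(5,3)->(5,2) | p1:escaped | p2:escaped | p3:escaped | p4:escaped
Step 4: p0:(5,2)->(5,1) | p1:escaped | p2:escaped | p3:escaped | p4:escaped

(5,1) ESCAPED ESCAPED ESCAPED ESCAPED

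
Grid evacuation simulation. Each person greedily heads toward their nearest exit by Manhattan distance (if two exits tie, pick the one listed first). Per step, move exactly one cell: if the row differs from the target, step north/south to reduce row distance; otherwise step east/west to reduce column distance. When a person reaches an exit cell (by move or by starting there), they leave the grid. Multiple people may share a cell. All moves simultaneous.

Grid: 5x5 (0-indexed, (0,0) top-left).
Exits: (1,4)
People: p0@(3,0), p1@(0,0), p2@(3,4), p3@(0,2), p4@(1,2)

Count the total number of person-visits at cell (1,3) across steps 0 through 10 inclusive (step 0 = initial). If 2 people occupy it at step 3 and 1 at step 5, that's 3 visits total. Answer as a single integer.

Answer: 4

Derivation:
Step 0: p0@(3,0) p1@(0,0) p2@(3,4) p3@(0,2) p4@(1,2) -> at (1,3): 0 [-], cum=0
Step 1: p0@(2,0) p1@(1,0) p2@(2,4) p3@(1,2) p4@(1,3) -> at (1,3): 1 [p4], cum=1
Step 2: p0@(1,0) p1@(1,1) p2@ESC p3@(1,3) p4@ESC -> at (1,3): 1 [p3], cum=2
Step 3: p0@(1,1) p1@(1,2) p2@ESC p3@ESC p4@ESC -> at (1,3): 0 [-], cum=2
Step 4: p0@(1,2) p1@(1,3) p2@ESC p3@ESC p4@ESC -> at (1,3): 1 [p1], cum=3
Step 5: p0@(1,3) p1@ESC p2@ESC p3@ESC p4@ESC -> at (1,3): 1 [p0], cum=4
Step 6: p0@ESC p1@ESC p2@ESC p3@ESC p4@ESC -> at (1,3): 0 [-], cum=4
Total visits = 4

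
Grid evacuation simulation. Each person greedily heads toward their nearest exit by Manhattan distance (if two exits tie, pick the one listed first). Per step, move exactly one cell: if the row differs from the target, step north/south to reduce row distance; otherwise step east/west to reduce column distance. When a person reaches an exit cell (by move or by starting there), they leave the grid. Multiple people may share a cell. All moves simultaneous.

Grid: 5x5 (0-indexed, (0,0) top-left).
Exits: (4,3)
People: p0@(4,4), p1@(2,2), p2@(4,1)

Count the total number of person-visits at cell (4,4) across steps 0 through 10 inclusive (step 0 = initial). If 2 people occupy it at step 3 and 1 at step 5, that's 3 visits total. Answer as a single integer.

Answer: 1

Derivation:
Step 0: p0@(4,4) p1@(2,2) p2@(4,1) -> at (4,4): 1 [p0], cum=1
Step 1: p0@ESC p1@(3,2) p2@(4,2) -> at (4,4): 0 [-], cum=1
Step 2: p0@ESC p1@(4,2) p2@ESC -> at (4,4): 0 [-], cum=1
Step 3: p0@ESC p1@ESC p2@ESC -> at (4,4): 0 [-], cum=1
Total visits = 1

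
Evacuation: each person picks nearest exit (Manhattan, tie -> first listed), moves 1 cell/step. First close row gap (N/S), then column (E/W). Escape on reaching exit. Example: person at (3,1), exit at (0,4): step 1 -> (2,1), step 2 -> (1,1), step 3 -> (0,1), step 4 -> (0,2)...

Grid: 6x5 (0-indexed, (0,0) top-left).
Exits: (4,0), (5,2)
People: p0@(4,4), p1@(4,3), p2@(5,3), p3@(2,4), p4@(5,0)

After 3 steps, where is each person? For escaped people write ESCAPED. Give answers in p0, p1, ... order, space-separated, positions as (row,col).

Step 1: p0:(4,4)->(5,4) | p1:(4,3)->(5,3) | p2:(5,3)->(5,2)->EXIT | p3:(2,4)->(3,4) | p4:(5,0)->(4,0)->EXIT
Step 2: p0:(5,4)->(5,3) | p1:(5,3)->(5,2)->EXIT | p2:escaped | p3:(3,4)->(4,4) | p4:escaped
Step 3: p0:(5,3)->(5,2)->EXIT | p1:escaped | p2:escaped | p3:(4,4)->(5,4) | p4:escaped

ESCAPED ESCAPED ESCAPED (5,4) ESCAPED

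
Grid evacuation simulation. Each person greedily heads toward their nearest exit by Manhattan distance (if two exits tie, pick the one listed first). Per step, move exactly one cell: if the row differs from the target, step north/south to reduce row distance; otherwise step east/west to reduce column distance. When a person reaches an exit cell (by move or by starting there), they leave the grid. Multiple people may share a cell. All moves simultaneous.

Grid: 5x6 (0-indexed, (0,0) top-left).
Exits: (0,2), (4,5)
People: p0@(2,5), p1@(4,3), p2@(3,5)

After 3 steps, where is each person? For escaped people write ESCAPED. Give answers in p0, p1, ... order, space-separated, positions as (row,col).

Step 1: p0:(2,5)->(3,5) | p1:(4,3)->(4,4) | p2:(3,5)->(4,5)->EXIT
Step 2: p0:(3,5)->(4,5)->EXIT | p1:(4,4)->(4,5)->EXIT | p2:escaped

ESCAPED ESCAPED ESCAPED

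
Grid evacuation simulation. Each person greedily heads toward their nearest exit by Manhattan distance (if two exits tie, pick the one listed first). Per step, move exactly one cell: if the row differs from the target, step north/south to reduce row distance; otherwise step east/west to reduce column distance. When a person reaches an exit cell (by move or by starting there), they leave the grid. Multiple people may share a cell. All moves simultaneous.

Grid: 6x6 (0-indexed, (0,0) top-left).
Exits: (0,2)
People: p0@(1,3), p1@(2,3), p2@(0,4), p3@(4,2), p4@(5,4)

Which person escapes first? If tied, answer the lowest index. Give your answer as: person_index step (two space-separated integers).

Answer: 0 2

Derivation:
Step 1: p0:(1,3)->(0,3) | p1:(2,3)->(1,3) | p2:(0,4)->(0,3) | p3:(4,2)->(3,2) | p4:(5,4)->(4,4)
Step 2: p0:(0,3)->(0,2)->EXIT | p1:(1,3)->(0,3) | p2:(0,3)->(0,2)->EXIT | p3:(3,2)->(2,2) | p4:(4,4)->(3,4)
Step 3: p0:escaped | p1:(0,3)->(0,2)->EXIT | p2:escaped | p3:(2,2)->(1,2) | p4:(3,4)->(2,4)
Step 4: p0:escaped | p1:escaped | p2:escaped | p3:(1,2)->(0,2)->EXIT | p4:(2,4)->(1,4)
Step 5: p0:escaped | p1:escaped | p2:escaped | p3:escaped | p4:(1,4)->(0,4)
Step 6: p0:escaped | p1:escaped | p2:escaped | p3:escaped | p4:(0,4)->(0,3)
Step 7: p0:escaped | p1:escaped | p2:escaped | p3:escaped | p4:(0,3)->(0,2)->EXIT
Exit steps: [2, 3, 2, 4, 7]
First to escape: p0 at step 2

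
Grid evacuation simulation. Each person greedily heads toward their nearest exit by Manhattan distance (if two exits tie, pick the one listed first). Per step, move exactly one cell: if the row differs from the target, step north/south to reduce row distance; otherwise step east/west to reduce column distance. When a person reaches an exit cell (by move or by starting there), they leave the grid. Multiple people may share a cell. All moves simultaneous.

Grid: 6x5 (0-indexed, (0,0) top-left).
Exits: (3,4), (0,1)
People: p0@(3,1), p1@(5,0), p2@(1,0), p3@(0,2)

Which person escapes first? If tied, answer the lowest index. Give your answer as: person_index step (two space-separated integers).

Step 1: p0:(3,1)->(3,2) | p1:(5,0)->(4,0) | p2:(1,0)->(0,0) | p3:(0,2)->(0,1)->EXIT
Step 2: p0:(3,2)->(3,3) | p1:(4,0)->(3,0) | p2:(0,0)->(0,1)->EXIT | p3:escaped
Step 3: p0:(3,3)->(3,4)->EXIT | p1:(3,0)->(3,1) | p2:escaped | p3:escaped
Step 4: p0:escaped | p1:(3,1)->(3,2) | p2:escaped | p3:escaped
Step 5: p0:escaped | p1:(3,2)->(3,3) | p2:escaped | p3:escaped
Step 6: p0:escaped | p1:(3,3)->(3,4)->EXIT | p2:escaped | p3:escaped
Exit steps: [3, 6, 2, 1]
First to escape: p3 at step 1

Answer: 3 1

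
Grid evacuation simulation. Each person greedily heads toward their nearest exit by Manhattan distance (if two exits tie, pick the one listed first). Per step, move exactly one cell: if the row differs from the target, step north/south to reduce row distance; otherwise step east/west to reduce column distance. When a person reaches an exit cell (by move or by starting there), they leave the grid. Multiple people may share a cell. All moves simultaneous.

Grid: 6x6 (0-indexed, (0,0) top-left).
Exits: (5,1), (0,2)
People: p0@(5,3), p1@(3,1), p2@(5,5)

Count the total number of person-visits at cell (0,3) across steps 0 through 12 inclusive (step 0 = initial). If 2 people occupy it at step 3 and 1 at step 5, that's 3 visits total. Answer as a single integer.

Answer: 0

Derivation:
Step 0: p0@(5,3) p1@(3,1) p2@(5,5) -> at (0,3): 0 [-], cum=0
Step 1: p0@(5,2) p1@(4,1) p2@(5,4) -> at (0,3): 0 [-], cum=0
Step 2: p0@ESC p1@ESC p2@(5,3) -> at (0,3): 0 [-], cum=0
Step 3: p0@ESC p1@ESC p2@(5,2) -> at (0,3): 0 [-], cum=0
Step 4: p0@ESC p1@ESC p2@ESC -> at (0,3): 0 [-], cum=0
Total visits = 0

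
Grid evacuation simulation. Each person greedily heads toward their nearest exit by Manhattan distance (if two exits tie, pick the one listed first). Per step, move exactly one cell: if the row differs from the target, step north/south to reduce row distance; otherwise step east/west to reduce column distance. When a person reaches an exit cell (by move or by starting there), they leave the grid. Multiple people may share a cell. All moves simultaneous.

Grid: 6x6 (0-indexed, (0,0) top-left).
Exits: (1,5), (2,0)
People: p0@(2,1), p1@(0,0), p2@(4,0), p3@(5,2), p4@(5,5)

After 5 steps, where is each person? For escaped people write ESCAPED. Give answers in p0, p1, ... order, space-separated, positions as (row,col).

Step 1: p0:(2,1)->(2,0)->EXIT | p1:(0,0)->(1,0) | p2:(4,0)->(3,0) | p3:(5,2)->(4,2) | p4:(5,5)->(4,5)
Step 2: p0:escaped | p1:(1,0)->(2,0)->EXIT | p2:(3,0)->(2,0)->EXIT | p3:(4,2)->(3,2) | p4:(4,5)->(3,5)
Step 3: p0:escaped | p1:escaped | p2:escaped | p3:(3,2)->(2,2) | p4:(3,5)->(2,5)
Step 4: p0:escaped | p1:escaped | p2:escaped | p3:(2,2)->(2,1) | p4:(2,5)->(1,5)->EXIT
Step 5: p0:escaped | p1:escaped | p2:escaped | p3:(2,1)->(2,0)->EXIT | p4:escaped

ESCAPED ESCAPED ESCAPED ESCAPED ESCAPED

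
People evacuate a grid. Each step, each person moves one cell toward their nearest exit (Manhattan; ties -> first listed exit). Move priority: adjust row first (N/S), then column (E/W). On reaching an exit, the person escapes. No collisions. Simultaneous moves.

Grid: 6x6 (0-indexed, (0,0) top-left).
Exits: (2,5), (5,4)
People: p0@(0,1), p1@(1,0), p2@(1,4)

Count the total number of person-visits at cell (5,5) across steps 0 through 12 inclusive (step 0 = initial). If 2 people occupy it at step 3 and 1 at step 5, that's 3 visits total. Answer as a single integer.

Step 0: p0@(0,1) p1@(1,0) p2@(1,4) -> at (5,5): 0 [-], cum=0
Step 1: p0@(1,1) p1@(2,0) p2@(2,4) -> at (5,5): 0 [-], cum=0
Step 2: p0@(2,1) p1@(2,1) p2@ESC -> at (5,5): 0 [-], cum=0
Step 3: p0@(2,2) p1@(2,2) p2@ESC -> at (5,5): 0 [-], cum=0
Step 4: p0@(2,3) p1@(2,3) p2@ESC -> at (5,5): 0 [-], cum=0
Step 5: p0@(2,4) p1@(2,4) p2@ESC -> at (5,5): 0 [-], cum=0
Step 6: p0@ESC p1@ESC p2@ESC -> at (5,5): 0 [-], cum=0
Total visits = 0

Answer: 0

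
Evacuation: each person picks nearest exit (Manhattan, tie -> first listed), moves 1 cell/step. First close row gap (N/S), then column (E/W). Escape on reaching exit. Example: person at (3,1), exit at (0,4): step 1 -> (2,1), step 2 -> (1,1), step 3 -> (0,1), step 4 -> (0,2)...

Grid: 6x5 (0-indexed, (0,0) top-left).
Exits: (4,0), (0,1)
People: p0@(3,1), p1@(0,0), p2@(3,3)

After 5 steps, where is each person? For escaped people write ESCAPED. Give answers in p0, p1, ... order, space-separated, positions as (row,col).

Step 1: p0:(3,1)->(4,1) | p1:(0,0)->(0,1)->EXIT | p2:(3,3)->(4,3)
Step 2: p0:(4,1)->(4,0)->EXIT | p1:escaped | p2:(4,3)->(4,2)
Step 3: p0:escaped | p1:escaped | p2:(4,2)->(4,1)
Step 4: p0:escaped | p1:escaped | p2:(4,1)->(4,0)->EXIT

ESCAPED ESCAPED ESCAPED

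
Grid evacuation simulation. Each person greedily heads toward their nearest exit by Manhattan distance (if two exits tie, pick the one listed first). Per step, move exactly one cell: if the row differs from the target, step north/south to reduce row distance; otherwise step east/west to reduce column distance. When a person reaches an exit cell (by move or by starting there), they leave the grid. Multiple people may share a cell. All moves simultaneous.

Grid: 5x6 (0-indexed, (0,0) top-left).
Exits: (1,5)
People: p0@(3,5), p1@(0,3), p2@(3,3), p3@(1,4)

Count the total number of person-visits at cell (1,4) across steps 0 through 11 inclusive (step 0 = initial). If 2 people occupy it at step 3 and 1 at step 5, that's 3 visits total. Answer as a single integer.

Step 0: p0@(3,5) p1@(0,3) p2@(3,3) p3@(1,4) -> at (1,4): 1 [p3], cum=1
Step 1: p0@(2,5) p1@(1,3) p2@(2,3) p3@ESC -> at (1,4): 0 [-], cum=1
Step 2: p0@ESC p1@(1,4) p2@(1,3) p3@ESC -> at (1,4): 1 [p1], cum=2
Step 3: p0@ESC p1@ESC p2@(1,4) p3@ESC -> at (1,4): 1 [p2], cum=3
Step 4: p0@ESC p1@ESC p2@ESC p3@ESC -> at (1,4): 0 [-], cum=3
Total visits = 3

Answer: 3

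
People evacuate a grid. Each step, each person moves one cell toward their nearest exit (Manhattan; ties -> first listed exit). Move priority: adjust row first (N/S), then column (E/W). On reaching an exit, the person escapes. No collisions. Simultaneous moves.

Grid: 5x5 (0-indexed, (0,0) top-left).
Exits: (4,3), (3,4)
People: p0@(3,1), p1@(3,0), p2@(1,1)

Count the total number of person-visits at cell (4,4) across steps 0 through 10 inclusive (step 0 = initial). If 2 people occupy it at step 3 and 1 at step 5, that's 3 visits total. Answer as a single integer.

Step 0: p0@(3,1) p1@(3,0) p2@(1,1) -> at (4,4): 0 [-], cum=0
Step 1: p0@(4,1) p1@(4,0) p2@(2,1) -> at (4,4): 0 [-], cum=0
Step 2: p0@(4,2) p1@(4,1) p2@(3,1) -> at (4,4): 0 [-], cum=0
Step 3: p0@ESC p1@(4,2) p2@(4,1) -> at (4,4): 0 [-], cum=0
Step 4: p0@ESC p1@ESC p2@(4,2) -> at (4,4): 0 [-], cum=0
Step 5: p0@ESC p1@ESC p2@ESC -> at (4,4): 0 [-], cum=0
Total visits = 0

Answer: 0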